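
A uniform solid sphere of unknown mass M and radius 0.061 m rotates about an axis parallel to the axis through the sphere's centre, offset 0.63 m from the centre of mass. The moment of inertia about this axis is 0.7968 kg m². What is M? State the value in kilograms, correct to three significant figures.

2.00

I = I_cm + Md² = (2/5)MR² + Md² = M·[0.4·(0.061)² + (0.63)²] = M·0.39839.
So M = 0.7968 / 0.39839 = 2.0001 kg.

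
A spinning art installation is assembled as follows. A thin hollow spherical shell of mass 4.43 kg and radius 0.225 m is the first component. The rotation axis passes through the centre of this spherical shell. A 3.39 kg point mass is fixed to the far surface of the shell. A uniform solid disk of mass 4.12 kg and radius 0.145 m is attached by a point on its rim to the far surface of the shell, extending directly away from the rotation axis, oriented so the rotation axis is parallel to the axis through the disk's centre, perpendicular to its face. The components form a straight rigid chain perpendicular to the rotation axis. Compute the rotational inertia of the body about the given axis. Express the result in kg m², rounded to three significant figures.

0.928

Spherical shell: I_cm = (2/3)MR² = (2/3)(4.43)(0.225)² = 0.14951 kg m²; axis through the centre, so I = 0.14951 kg m².
Point mass: I_cm = 0; centre at d = 0.225 m, so I = I_cm + Md² gives I = 0 + (3.39)(0.225)² = 0.17162 kg m².
Solid disk: I_cm = (1/2)MR² = (1/2)(4.12)(0.145)² = 0.043311 kg m²; centre at d = 0.225 + 0.145 = 0.37 m, so I = I_cm + Md² gives I = 0.043311 + (4.12)(0.37)² = 0.60734 kg m².
Total I = 0.14951 + 0.17162 + 0.60734 = 0.92847 kg m².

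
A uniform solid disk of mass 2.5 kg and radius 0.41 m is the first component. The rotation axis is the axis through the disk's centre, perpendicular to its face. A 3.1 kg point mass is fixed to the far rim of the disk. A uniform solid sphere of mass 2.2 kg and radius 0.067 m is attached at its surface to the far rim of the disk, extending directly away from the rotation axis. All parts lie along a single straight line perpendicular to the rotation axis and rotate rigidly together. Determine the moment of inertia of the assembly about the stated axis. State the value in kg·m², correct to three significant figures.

Solid disk: I_cm = (1/2)MR² = (1/2)(2.5)(0.41)² = 0.21012 kg·m²; axis through the centre, so I = 0.21012 kg·m².
Point mass: I_cm = 0; centre at d = 0.41 m, so the parallel axis theorem gives I = 0 + (3.1)(0.41)² = 0.52111 kg·m².
Solid sphere: I_cm = (2/5)MR² = (2/5)(2.2)(0.067)² = 0.0039503 kg·m²; centre at d = 0.41 + 0.067 = 0.477 m, so the parallel axis theorem gives I = 0.0039503 + (2.2)(0.477)² = 0.50451 kg·m².
Total I = 0.21012 + 0.52111 + 0.50451 = 1.2357 kg·m².

1.24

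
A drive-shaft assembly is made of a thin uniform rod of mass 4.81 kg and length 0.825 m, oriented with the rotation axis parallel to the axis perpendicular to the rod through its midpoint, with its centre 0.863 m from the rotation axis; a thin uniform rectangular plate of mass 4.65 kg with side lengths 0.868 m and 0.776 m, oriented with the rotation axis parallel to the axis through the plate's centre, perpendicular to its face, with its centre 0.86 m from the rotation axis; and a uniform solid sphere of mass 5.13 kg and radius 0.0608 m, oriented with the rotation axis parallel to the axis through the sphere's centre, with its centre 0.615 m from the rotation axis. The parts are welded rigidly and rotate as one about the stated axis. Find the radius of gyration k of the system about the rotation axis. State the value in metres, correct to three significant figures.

0.818

Thin rod: I_cm = (1/12)ML² = (1/12)(4.81)(0.825)² = 0.27282 kg m^2; centre at d = 0.863 m, so the parallel axis theorem gives I = 0.27282 + (4.81)(0.863)² = 3.8552 kg m^2.
Rectangular plate: I_cm = (1/12)M(a²+b²) = (1/12)(4.65)[(0.868)² + (0.776)²] = 0.52529 kg m^2; centre at d = 0.86 m, so the parallel axis theorem gives I = 0.52529 + (4.65)(0.86)² = 3.9644 kg m^2.
Solid sphere: I_cm = (2/5)MR² = (2/5)(5.13)(0.0608)² = 0.0075855 kg m^2; centre at d = 0.615 m, so the parallel axis theorem gives I = 0.0075855 + (5.13)(0.615)² = 1.9479 kg m^2.
Total I = 9.7675 kg m^2; total mass M = 14.59 kg.
k = √(I/M) = √(9.7675/14.59) = 0.81821 m.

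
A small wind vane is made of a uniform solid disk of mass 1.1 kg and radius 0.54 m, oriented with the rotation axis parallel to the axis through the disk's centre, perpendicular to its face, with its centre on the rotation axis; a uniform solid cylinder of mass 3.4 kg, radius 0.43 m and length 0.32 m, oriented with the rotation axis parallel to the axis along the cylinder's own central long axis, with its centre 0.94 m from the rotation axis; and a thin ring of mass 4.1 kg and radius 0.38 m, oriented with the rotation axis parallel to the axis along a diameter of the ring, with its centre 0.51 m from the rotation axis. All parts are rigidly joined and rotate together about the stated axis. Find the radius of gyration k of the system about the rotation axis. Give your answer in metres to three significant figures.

0.750

Solid disk: I_cm = (1/2)MR² = (1/2)(1.1)(0.54)² = 0.16038 kg·m²; axis through the centre, so I = 0.16038 kg·m².
Solid cylinder: I_cm = (1/2)MR² = (1/2)(3.4)(0.43)² = 0.31433 kg·m²; centre at d = 0.94 m, so I = I_cm + Md² gives I = 0.31433 + (3.4)(0.94)² = 3.3186 kg·m².
Thin ring: I_cm = (1/2)MR² = (1/2)(4.1)(0.38)² = 0.29602 kg·m²; centre at d = 0.51 m, so I = I_cm + Md² gives I = 0.29602 + (4.1)(0.51)² = 1.3624 kg·m².
Total I = 4.8414 kg·m²; total mass M = 8.6 kg.
k = √(I/M) = √(4.8414/8.6) = 0.7503 m.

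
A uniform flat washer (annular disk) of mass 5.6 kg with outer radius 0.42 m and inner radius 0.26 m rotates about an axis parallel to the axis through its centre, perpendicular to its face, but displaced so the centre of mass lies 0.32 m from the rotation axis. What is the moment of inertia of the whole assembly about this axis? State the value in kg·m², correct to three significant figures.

I_cm = (1/2)M(R²+r²) = (1/2)(5.6)[(0.42)² + (0.26)²] = 0.6832 kg·m²; centre at d = 0.32 m, so the parallel axis theorem gives I = 0.6832 + (5.6)(0.32)² = 1.2566 kg·m².

1.26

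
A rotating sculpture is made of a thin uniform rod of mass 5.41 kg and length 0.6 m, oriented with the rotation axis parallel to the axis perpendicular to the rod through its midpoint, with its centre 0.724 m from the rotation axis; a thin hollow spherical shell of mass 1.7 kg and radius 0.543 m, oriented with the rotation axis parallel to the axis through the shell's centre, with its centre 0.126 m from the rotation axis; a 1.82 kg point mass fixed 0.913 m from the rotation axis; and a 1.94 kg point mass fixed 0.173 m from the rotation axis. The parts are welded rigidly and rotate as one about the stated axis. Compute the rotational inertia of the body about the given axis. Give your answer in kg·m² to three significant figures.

Thin rod: I_cm = (1/12)ML² = (1/12)(5.41)(0.6)² = 0.1623 kg·m²; centre at d = 0.724 m, so the parallel axis theorem gives I = 0.1623 + (5.41)(0.724)² = 2.9981 kg·m².
Spherical shell: I_cm = (2/3)MR² = (2/3)(1.7)(0.543)² = 0.33416 kg·m²; centre at d = 0.126 m, so the parallel axis theorem gives I = 0.33416 + (1.7)(0.126)² = 0.36115 kg·m².
Point mass: I_cm = 0; centre at d = 0.913 m, so the parallel axis theorem gives I = 0 + (1.82)(0.913)² = 1.5171 kg·m².
Point mass: I_cm = 0; centre at d = 0.173 m, so the parallel axis theorem gives I = 0 + (1.94)(0.173)² = 0.058062 kg·m².
Total I = 2.9981 + 0.36115 + 1.5171 + 0.058062 = 4.9344 kg·m².

4.93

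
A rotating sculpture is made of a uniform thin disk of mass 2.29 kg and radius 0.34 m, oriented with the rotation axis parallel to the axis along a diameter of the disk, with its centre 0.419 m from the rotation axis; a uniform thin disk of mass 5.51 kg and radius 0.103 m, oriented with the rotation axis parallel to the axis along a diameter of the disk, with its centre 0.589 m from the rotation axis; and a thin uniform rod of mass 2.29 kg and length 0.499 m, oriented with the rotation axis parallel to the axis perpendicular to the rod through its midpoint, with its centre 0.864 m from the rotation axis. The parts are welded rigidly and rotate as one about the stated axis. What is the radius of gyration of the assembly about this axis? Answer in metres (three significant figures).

Thin disk: I_cm = (1/4)MR² = (1/4)(2.29)(0.34)² = 0.066181 kg m^2; centre at d = 0.419 m, so I = I_cm + Md² gives I = 0.066181 + (2.29)(0.419)² = 0.46822 kg m^2.
Thin disk: I_cm = (1/4)MR² = (1/4)(5.51)(0.103)² = 0.014614 kg m^2; centre at d = 0.589 m, so I = I_cm + Md² gives I = 0.014614 + (5.51)(0.589)² = 1.9261 kg m^2.
Thin rod: I_cm = (1/12)ML² = (1/12)(2.29)(0.499)² = 0.047518 kg m^2; centre at d = 0.864 m, so I = I_cm + Md² gives I = 0.047518 + (2.29)(0.864)² = 1.757 kg m^2.
Total I = 4.1514 kg m^2; total mass M = 10.09 kg.
k = √(I/M) = √(4.1514/10.09) = 0.64143 m.

0.641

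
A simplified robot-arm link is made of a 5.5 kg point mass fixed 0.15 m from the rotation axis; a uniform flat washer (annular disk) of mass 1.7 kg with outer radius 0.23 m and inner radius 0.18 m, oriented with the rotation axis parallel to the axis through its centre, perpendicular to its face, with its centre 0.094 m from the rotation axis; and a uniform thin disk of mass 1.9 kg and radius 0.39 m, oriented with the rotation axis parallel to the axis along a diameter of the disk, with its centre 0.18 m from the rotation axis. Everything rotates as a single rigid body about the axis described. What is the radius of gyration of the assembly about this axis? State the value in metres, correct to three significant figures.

Point mass: I_cm = 0; centre at d = 0.15 m, so I = I_cm + Md² gives I = 0 + (5.5)(0.15)² = 0.12375 kg m².
Annular disk: I_cm = (1/2)M(R²+r²) = (1/2)(1.7)[(0.23)² + (0.18)²] = 0.072505 kg m²; centre at d = 0.094 m, so I = I_cm + Md² gives I = 0.072505 + (1.7)(0.094)² = 0.087526 kg m².
Thin disk: I_cm = (1/4)MR² = (1/4)(1.9)(0.39)² = 0.072248 kg m²; centre at d = 0.18 m, so I = I_cm + Md² gives I = 0.072248 + (1.9)(0.18)² = 0.13381 kg m².
Total I = 0.34508 kg m²; total mass M = 9.1 kg.
k = √(I/M) = √(0.34508/9.1) = 0.19473 m.

0.195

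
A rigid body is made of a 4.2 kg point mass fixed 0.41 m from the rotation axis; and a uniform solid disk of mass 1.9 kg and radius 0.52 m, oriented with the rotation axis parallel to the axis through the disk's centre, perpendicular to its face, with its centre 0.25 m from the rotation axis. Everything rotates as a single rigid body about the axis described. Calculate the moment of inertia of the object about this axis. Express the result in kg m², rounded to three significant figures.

1.08

Point mass: I_cm = 0; centre at d = 0.41 m, so the parallel axis theorem gives I = 0 + (4.2)(0.41)² = 0.70602 kg m².
Solid disk: I_cm = (1/2)MR² = (1/2)(1.9)(0.52)² = 0.25688 kg m²; centre at d = 0.25 m, so the parallel axis theorem gives I = 0.25688 + (1.9)(0.25)² = 0.37563 kg m².
Total I = 0.70602 + 0.37563 = 1.0816 kg m².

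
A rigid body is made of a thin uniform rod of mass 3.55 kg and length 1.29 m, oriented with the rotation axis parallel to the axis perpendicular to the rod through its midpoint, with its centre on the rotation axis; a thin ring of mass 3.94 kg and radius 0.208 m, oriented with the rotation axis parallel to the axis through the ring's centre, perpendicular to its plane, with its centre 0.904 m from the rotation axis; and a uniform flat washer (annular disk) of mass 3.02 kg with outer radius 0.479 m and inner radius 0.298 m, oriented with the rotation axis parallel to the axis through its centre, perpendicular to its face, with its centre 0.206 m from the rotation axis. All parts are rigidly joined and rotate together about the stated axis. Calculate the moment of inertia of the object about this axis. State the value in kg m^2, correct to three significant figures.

Thin rod: I_cm = (1/12)ML² = (1/12)(3.55)(1.29)² = 0.4923 kg m^2; axis through the centre, so I = 0.4923 kg m^2.
Thin ring: I_cm = MR² = (3.94)(0.208)² = 0.17046 kg m^2; centre at d = 0.904 m, so the parallel axis theorem gives I = 0.17046 + (3.94)(0.904)² = 3.3903 kg m^2.
Annular disk: I_cm = (1/2)M(R²+r²) = (1/2)(3.02)[(0.479)² + (0.298)²] = 0.48055 kg m^2; centre at d = 0.206 m, so the parallel axis theorem gives I = 0.48055 + (3.02)(0.206)² = 0.60871 kg m^2.
Total I = 0.4923 + 3.3903 + 0.60871 = 4.4913 kg m^2.

4.49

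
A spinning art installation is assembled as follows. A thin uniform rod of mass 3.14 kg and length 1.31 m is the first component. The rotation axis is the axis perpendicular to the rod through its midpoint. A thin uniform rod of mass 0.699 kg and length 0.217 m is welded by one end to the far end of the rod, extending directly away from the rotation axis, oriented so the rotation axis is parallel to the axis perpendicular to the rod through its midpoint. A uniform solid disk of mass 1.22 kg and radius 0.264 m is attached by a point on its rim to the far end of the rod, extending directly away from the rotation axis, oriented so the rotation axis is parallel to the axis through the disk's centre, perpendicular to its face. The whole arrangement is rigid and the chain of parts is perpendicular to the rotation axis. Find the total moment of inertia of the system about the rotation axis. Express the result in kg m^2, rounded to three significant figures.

Thin rod: I_cm = (1/12)ML² = (1/12)(3.14)(1.31)² = 0.44905 kg m^2; axis through the centre, so I = 0.44905 kg m^2.
Thin rod: I_cm = (1/12)ML² = (1/12)(0.699)(0.217)² = 0.0027429 kg m^2; centre at d = 0.655 + 0.1085 = 0.7635 m, so the parallel axis theorem gives I = 0.0027429 + (0.699)(0.7635)² = 0.41021 kg m^2.
Solid disk: I_cm = (1/2)MR² = (1/2)(1.22)(0.264)² = 0.042515 kg m^2; centre at d = 0.655 + 0.1085 + 0.1085 + 0.264 = 1.136 m, so the parallel axis theorem gives I = 0.042515 + (1.22)(1.136)² = 1.6169 kg m^2.
Total I = 0.44905 + 0.41021 + 1.6169 = 2.4762 kg m^2.

2.48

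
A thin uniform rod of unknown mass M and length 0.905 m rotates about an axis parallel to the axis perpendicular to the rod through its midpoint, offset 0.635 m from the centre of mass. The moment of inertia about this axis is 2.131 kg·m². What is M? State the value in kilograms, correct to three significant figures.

4.52

I = I_cm + Md² = (1/12)ML² + Md² = M·[0.0833333·(0.905)² + (0.635)²] = M·0.47148.
So M = 2.131 / 0.47148 = 4.5198 kg.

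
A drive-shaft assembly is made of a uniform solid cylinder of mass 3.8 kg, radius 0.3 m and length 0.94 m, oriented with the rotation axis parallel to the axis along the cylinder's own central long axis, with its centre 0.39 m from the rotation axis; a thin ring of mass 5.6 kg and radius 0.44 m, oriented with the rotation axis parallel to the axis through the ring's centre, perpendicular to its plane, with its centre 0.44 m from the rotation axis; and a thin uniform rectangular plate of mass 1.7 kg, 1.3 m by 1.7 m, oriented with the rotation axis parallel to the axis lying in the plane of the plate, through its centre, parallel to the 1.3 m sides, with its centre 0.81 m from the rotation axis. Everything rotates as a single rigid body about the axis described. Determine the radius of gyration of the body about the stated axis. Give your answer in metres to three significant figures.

0.633

Solid cylinder: I_cm = (1/2)MR² = (1/2)(3.8)(0.3)² = 0.171 kg·m²; centre at d = 0.39 m, so the parallel axis theorem gives I = 0.171 + (3.8)(0.39)² = 0.74898 kg·m².
Thin ring: I_cm = MR² = (5.6)(0.44)² = 1.0842 kg·m²; centre at d = 0.44 m, so the parallel axis theorem gives I = 1.0842 + (5.6)(0.44)² = 2.1683 kg·m².
Rectangular plate: I_cm = (1/12)Mb² = (1/12)(1.7)(1.7)² = 0.40942 kg·m²; centre at d = 0.81 m, so the parallel axis theorem gives I = 0.40942 + (1.7)(0.81)² = 1.5248 kg·m².
Total I = 4.4421 kg·m²; total mass M = 11.1 kg.
k = √(I/M) = √(4.4421/11.1) = 0.6326 m.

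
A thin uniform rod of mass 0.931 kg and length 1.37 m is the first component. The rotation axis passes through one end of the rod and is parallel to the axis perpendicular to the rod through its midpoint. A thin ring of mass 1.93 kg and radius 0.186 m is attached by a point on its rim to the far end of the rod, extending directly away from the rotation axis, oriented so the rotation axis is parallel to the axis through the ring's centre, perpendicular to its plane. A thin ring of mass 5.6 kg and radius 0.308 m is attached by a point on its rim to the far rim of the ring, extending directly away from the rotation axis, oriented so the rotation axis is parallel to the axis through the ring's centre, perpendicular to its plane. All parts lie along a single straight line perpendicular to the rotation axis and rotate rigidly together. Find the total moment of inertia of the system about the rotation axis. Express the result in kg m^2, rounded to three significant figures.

29.4

Thin rod: I_cm = (1/12)ML² = (1/12)(0.931)(1.37)² = 0.14562 kg m^2; centre at d = 0.685 m, so the parallel axis theorem gives I = 0.14562 + (0.931)(0.685)² = 0.58246 kg m^2.
Thin ring: I_cm = MR² = (1.93)(0.186)² = 0.06677 kg m^2; centre at d = 0.685 + 0.685 + 0.186 = 1.556 m, so the parallel axis theorem gives I = 0.06677 + (1.93)(1.556)² = 4.7396 kg m^2.
Thin ring: I_cm = MR² = (5.6)(0.308)² = 0.53124 kg m^2; centre at d = 0.685 + 0.685 + 0.186 + 0.186 + 0.308 = 2.05 m, so the parallel axis theorem gives I = 0.53124 + (5.6)(2.05)² = 24.065 kg m^2.
Total I = 0.58246 + 4.7396 + 24.065 = 29.387 kg m^2.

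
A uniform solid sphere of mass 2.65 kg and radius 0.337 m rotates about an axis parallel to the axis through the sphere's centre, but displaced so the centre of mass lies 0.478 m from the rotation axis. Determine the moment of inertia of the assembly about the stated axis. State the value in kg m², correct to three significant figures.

0.726

I_cm = (2/5)MR² = (2/5)(2.65)(0.337)² = 0.12038 kg m²; centre at d = 0.478 m, so I = I_cm + Md² gives I = 0.12038 + (2.65)(0.478)² = 0.72587 kg m².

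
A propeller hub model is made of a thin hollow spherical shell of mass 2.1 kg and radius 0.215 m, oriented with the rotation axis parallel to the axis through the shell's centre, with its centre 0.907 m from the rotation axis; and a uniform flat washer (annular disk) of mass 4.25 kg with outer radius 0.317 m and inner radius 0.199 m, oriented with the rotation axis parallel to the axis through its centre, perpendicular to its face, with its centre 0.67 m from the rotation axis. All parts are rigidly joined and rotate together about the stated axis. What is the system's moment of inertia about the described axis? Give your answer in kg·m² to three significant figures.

Spherical shell: I_cm = (2/3)MR² = (2/3)(2.1)(0.215)² = 0.064715 kg·m²; centre at d = 0.907 m, so the parallel axis theorem gives I = 0.064715 + (2.1)(0.907)² = 1.7923 kg·m².
Annular disk: I_cm = (1/2)M(R²+r²) = (1/2)(4.25)[(0.317)² + (0.199)²] = 0.29769 kg·m²; centre at d = 0.67 m, so the parallel axis theorem gives I = 0.29769 + (4.25)(0.67)² = 2.2055 kg·m².
Total I = 1.7923 + 2.2055 = 3.9978 kg·m².

4.00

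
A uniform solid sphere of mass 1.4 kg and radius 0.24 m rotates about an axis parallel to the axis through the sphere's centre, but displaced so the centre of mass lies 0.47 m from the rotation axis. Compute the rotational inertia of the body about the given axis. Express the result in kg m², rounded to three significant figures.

I_cm = (2/5)MR² = (2/5)(1.4)(0.24)² = 0.032256 kg m²; centre at d = 0.47 m, so I = I_cm + Md² gives I = 0.032256 + (1.4)(0.47)² = 0.34152 kg m².

0.342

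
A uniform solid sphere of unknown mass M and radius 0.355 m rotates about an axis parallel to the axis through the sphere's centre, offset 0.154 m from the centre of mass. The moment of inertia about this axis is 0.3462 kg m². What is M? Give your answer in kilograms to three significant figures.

I = I_cm + Md² = (2/5)MR² + Md² = M·[0.4·(0.355)² + (0.154)²] = M·0.074126.
So M = 0.3462 / 0.074126 = 4.6704 kg.

4.67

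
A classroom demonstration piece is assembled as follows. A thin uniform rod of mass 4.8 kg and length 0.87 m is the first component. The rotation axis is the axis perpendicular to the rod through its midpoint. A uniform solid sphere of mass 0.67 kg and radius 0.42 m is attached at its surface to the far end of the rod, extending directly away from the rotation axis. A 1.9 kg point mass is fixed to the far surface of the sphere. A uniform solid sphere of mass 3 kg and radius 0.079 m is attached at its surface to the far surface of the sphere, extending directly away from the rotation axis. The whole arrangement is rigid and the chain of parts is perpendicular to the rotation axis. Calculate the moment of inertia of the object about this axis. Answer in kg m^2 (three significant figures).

Thin rod: I_cm = (1/12)ML² = (1/12)(4.8)(0.87)² = 0.30276 kg m^2; axis through the centre, so I = 0.30276 kg m^2.
Solid sphere: I_cm = (2/5)MR² = (2/5)(0.67)(0.42)² = 0.047275 kg m^2; centre at d = 0.435 + 0.42 = 0.855 m, so the parallel axis theorem gives I = 0.047275 + (0.67)(0.855)² = 0.53706 kg m^2.
Point mass: I_cm = 0; centre at d = 0.435 + 0.42 + 0.42 = 1.275 m, so the parallel axis theorem gives I = 0 + (1.9)(1.275)² = 3.0887 kg m^2.
Solid sphere: I_cm = (2/5)MR² = (2/5)(3)(0.079)² = 0.0074892 kg m^2; centre at d = 0.435 + 0.42 + 0.42 + 0.079 = 1.354 m, so the parallel axis theorem gives I = 0.0074892 + (3)(1.354)² = 5.5074 kg m^2.
Total I = 0.30276 + 0.53706 + 3.0887 + 5.5074 = 9.4359 kg m^2.

9.44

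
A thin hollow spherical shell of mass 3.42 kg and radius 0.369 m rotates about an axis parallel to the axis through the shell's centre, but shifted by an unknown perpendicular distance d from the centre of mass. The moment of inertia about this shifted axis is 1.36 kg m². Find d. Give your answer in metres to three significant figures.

About the centre-of-mass axis, I_cm = (2/3)MR² = (2/3)(3.42)(0.369)² = 0.31045 kg m².
Parallel axis theorem: I = I_cm + Md², so Md² = 1.36 − 0.31045 = 1.0496 kg m².
d = √(1.0496 / 3.42) = 0.55397 m.

0.554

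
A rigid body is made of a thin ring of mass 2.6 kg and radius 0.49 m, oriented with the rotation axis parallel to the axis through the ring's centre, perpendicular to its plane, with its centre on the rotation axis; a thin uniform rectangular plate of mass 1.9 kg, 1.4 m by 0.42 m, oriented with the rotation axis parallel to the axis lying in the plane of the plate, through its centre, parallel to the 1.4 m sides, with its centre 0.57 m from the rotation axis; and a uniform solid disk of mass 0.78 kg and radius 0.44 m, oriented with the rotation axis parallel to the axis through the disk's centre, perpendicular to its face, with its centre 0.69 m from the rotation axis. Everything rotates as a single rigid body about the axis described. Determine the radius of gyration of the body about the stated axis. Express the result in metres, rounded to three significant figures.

Thin ring: I_cm = MR² = (2.6)(0.49)² = 0.62426 kg m^2; axis through the centre, so I = 0.62426 kg m^2.
Rectangular plate: I_cm = (1/12)Mb² = (1/12)(1.9)(0.42)² = 0.02793 kg m^2; centre at d = 0.57 m, so the parallel axis theorem gives I = 0.02793 + (1.9)(0.57)² = 0.64524 kg m^2.
Solid disk: I_cm = (1/2)MR² = (1/2)(0.78)(0.44)² = 0.075504 kg m^2; centre at d = 0.69 m, so the parallel axis theorem gives I = 0.075504 + (0.78)(0.69)² = 0.44686 kg m^2.
Total I = 1.7164 kg m^2; total mass M = 5.28 kg.
k = √(I/M) = √(1.7164/5.28) = 0.57015 m.

0.570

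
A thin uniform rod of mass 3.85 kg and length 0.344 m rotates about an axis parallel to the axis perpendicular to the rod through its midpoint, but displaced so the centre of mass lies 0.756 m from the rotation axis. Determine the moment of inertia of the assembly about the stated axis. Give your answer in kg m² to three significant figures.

2.24

I_cm = (1/12)ML² = (1/12)(3.85)(0.344)² = 0.037966 kg m²; centre at d = 0.756 m, so the parallel axis theorem gives I = 0.037966 + (3.85)(0.756)² = 2.2384 kg m².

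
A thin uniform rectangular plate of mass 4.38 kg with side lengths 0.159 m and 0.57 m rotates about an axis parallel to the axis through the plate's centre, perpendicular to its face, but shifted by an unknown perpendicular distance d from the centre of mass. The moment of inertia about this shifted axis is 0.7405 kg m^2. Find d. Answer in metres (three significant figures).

About the centre-of-mass axis, I_cm = (1/12)M(a²+b²) = (1/12)(4.38)[(0.159)² + (0.57)²] = 0.12782 kg m^2.
Parallel axis theorem: I = I_cm + Md², so Md² = 0.7405 − 0.12782 = 0.61268 kg m^2.
d = √(0.61268 / 4.38) = 0.37401 m.

0.374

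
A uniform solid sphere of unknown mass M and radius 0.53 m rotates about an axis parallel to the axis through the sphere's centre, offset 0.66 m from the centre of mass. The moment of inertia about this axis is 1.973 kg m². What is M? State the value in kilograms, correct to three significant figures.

3.60

I = I_cm + Md² = (2/5)MR² + Md² = M·[0.4·(0.53)² + (0.66)²] = M·0.54796.
So M = 1.973 / 0.54796 = 3.6006 kg.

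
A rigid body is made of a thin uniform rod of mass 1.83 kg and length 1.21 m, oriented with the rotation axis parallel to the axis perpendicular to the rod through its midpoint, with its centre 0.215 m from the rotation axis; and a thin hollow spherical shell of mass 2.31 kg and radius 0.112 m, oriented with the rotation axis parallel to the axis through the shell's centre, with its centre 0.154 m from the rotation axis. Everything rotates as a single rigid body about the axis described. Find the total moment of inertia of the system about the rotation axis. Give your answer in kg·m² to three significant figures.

Thin rod: I_cm = (1/12)ML² = (1/12)(1.83)(1.21)² = 0.22328 kg·m²; centre at d = 0.215 m, so I = I_cm + Md² gives I = 0.22328 + (1.83)(0.215)² = 0.30787 kg·m².
Spherical shell: I_cm = (2/3)MR² = (2/3)(2.31)(0.112)² = 0.019318 kg·m²; centre at d = 0.154 m, so I = I_cm + Md² gives I = 0.019318 + (2.31)(0.154)² = 0.074102 kg·m².
Total I = 0.30787 + 0.074102 = 0.38197 kg·m².

0.382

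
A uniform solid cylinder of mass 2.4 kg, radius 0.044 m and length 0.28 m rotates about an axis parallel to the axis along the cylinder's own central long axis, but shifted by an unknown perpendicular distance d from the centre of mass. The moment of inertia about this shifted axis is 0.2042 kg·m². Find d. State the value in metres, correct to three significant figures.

0.290

About the centre-of-mass axis, I_cm = (1/2)MR² = (1/2)(2.4)(0.044)² = 0.0023232 kg·m².
Parallel axis theorem: I = I_cm + Md², so Md² = 0.2042 − 0.0023232 = 0.20188 kg·m².
d = √(0.20188 / 2.4) = 0.29003 m.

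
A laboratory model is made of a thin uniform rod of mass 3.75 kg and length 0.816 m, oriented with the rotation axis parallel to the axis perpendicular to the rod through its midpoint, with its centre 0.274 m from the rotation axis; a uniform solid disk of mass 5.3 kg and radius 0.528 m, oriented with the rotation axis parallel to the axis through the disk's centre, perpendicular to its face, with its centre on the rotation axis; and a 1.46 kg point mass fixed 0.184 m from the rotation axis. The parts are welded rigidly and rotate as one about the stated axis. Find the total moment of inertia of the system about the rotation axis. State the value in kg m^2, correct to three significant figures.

1.28

Thin rod: I_cm = (1/12)ML² = (1/12)(3.75)(0.816)² = 0.20808 kg m^2; centre at d = 0.274 m, so I = I_cm + Md² gives I = 0.20808 + (3.75)(0.274)² = 0.48962 kg m^2.
Solid disk: I_cm = (1/2)MR² = (1/2)(5.3)(0.528)² = 0.73878 kg m^2; axis through the centre, so I = 0.73878 kg m^2.
Point mass: I_cm = 0; centre at d = 0.184 m, so I = I_cm + Md² gives I = 0 + (1.46)(0.184)² = 0.04943 kg m^2.
Total I = 0.48962 + 0.73878 + 0.04943 = 1.2778 kg m^2.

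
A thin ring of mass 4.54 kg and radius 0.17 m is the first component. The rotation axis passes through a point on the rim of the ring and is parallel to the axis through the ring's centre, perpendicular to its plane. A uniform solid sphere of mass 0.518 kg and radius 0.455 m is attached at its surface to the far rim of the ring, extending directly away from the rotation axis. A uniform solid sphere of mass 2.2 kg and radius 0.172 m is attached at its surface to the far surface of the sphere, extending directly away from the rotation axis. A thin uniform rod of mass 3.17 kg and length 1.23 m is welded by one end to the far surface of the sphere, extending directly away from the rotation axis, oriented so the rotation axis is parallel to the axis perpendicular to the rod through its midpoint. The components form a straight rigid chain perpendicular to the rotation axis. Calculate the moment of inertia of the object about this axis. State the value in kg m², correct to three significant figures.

21.0

Thin ring: I_cm = MR² = (4.54)(0.17)² = 0.13121 kg m²; centre at d = 0.17 m, so the parallel axis theorem gives I = 0.13121 + (4.54)(0.17)² = 0.26241 kg m².
Solid sphere: I_cm = (2/5)MR² = (2/5)(0.518)(0.455)² = 0.042896 kg m²; centre at d = 0.17 + 0.17 + 0.455 = 0.795 m, so the parallel axis theorem gives I = 0.042896 + (0.518)(0.795)² = 0.37028 kg m².
Solid sphere: I_cm = (2/5)MR² = (2/5)(2.2)(0.172)² = 0.026034 kg m²; centre at d = 0.17 + 0.17 + 0.455 + 0.455 + 0.172 = 1.422 m, so the parallel axis theorem gives I = 0.026034 + (2.2)(1.422)² = 4.4746 kg m².
Thin rod: I_cm = (1/12)ML² = (1/12)(3.17)(1.23)² = 0.39966 kg m²; centre at d = 0.17 + 0.17 + 0.455 + 0.455 + 0.172 + 0.172 + 0.615 = 2.209 m, so the parallel axis theorem gives I = 0.39966 + (3.17)(2.209)² = 15.868 kg m².
Total I = 0.26241 + 0.37028 + 4.4746 + 15.868 = 20.976 kg m².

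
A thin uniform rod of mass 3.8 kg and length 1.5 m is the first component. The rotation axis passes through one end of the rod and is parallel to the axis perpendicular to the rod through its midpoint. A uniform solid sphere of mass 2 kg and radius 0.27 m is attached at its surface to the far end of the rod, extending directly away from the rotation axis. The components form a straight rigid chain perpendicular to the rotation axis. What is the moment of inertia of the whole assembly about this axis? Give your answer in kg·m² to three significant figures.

Thin rod: I_cm = (1/12)ML² = (1/12)(3.8)(1.5)² = 0.7125 kg·m²; centre at d = 0.75 m, so the parallel axis theorem gives I = 0.7125 + (3.8)(0.75)² = 2.85 kg·m².
Solid sphere: I_cm = (2/5)MR² = (2/5)(2)(0.27)² = 0.05832 kg·m²; centre at d = 0.75 + 0.75 + 0.27 = 1.77 m, so the parallel axis theorem gives I = 0.05832 + (2)(1.77)² = 6.3241 kg·m².
Total I = 2.85 + 6.3241 = 9.1741 kg·m².

9.17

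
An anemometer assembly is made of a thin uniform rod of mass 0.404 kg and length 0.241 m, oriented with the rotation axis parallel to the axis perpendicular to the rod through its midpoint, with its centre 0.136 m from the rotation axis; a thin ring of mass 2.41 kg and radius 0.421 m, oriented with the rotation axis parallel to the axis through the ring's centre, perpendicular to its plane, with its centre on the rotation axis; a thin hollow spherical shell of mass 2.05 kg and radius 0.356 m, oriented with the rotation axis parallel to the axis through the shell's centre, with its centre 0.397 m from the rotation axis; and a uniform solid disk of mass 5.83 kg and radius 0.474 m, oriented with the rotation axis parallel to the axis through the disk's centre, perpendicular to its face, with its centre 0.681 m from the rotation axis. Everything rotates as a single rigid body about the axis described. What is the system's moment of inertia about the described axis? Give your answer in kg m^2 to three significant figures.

Thin rod: I_cm = (1/12)ML² = (1/12)(0.404)(0.241)² = 0.0019554 kg m^2; centre at d = 0.136 m, so I = I_cm + Md² gives I = 0.0019554 + (0.404)(0.136)² = 0.0094278 kg m^2.
Thin ring: I_cm = MR² = (2.41)(0.421)² = 0.42715 kg m^2; axis through the centre, so I = 0.42715 kg m^2.
Spherical shell: I_cm = (2/3)MR² = (2/3)(2.05)(0.356)² = 0.17321 kg m^2; centre at d = 0.397 m, so I = I_cm + Md² gives I = 0.17321 + (2.05)(0.397)² = 0.4963 kg m^2.
Solid disk: I_cm = (1/2)MR² = (1/2)(5.83)(0.474)² = 0.65493 kg m^2; centre at d = 0.681 m, so I = I_cm + Md² gives I = 0.65493 + (5.83)(0.681)² = 3.3587 kg m^2.
Total I = 0.0094278 + 0.42715 + 0.4963 + 3.3587 = 4.2915 kg m^2.

4.29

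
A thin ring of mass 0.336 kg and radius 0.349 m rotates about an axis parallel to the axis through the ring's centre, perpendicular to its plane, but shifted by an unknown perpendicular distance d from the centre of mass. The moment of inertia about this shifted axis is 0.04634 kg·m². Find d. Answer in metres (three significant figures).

About the centre-of-mass axis, I_cm = MR² = (0.336)(0.349)² = 0.040925 kg·m².
Parallel axis theorem: I = I_cm + Md², so Md² = 0.04634 − 0.040925 = 0.0054149 kg·m².
d = √(0.0054149 / 0.336) = 0.12695 m.

0.127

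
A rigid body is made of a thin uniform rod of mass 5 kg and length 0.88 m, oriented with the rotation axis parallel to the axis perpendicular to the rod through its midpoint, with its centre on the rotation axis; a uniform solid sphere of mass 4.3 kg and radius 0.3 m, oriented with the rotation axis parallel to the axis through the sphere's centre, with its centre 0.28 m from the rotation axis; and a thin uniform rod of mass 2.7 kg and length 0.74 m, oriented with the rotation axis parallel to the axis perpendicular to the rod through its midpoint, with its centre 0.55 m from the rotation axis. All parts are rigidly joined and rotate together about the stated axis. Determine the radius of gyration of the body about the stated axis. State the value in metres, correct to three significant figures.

0.382

Thin rod: I_cm = (1/12)ML² = (1/12)(5)(0.88)² = 0.32267 kg·m²; axis through the centre, so I = 0.32267 kg·m².
Solid sphere: I_cm = (2/5)MR² = (2/5)(4.3)(0.3)² = 0.1548 kg·m²; centre at d = 0.28 m, so the parallel axis theorem gives I = 0.1548 + (4.3)(0.28)² = 0.49192 kg·m².
Thin rod: I_cm = (1/12)ML² = (1/12)(2.7)(0.74)² = 0.12321 kg·m²; centre at d = 0.55 m, so the parallel axis theorem gives I = 0.12321 + (2.7)(0.55)² = 0.93996 kg·m².
Total I = 1.7545 kg·m²; total mass M = 12 kg.
k = √(I/M) = √(1.7545/12) = 0.38238 m.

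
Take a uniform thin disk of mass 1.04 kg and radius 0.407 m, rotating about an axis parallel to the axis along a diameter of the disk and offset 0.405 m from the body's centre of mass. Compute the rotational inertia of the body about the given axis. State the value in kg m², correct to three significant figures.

I_cm = (1/4)MR² = (1/4)(1.04)(0.407)² = 0.043069 kg m²; centre at d = 0.405 m, so the parallel axis theorem gives I = 0.043069 + (1.04)(0.405)² = 0.21365 kg m².

0.214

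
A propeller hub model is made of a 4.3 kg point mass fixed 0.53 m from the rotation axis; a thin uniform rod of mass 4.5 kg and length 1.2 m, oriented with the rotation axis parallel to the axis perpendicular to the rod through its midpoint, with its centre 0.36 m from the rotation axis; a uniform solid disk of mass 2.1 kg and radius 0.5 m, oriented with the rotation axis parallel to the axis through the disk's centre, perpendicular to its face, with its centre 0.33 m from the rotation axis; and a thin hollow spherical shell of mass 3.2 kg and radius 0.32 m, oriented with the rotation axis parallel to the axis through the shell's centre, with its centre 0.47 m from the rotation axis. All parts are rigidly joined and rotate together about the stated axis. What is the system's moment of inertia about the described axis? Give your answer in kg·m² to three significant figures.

Point mass: I_cm = 0; centre at d = 0.53 m, so the parallel axis theorem gives I = 0 + (4.3)(0.53)² = 1.2079 kg·m².
Thin rod: I_cm = (1/12)ML² = (1/12)(4.5)(1.2)² = 0.54 kg·m²; centre at d = 0.36 m, so the parallel axis theorem gives I = 0.54 + (4.5)(0.36)² = 1.1232 kg·m².
Solid disk: I_cm = (1/2)MR² = (1/2)(2.1)(0.5)² = 0.2625 kg·m²; centre at d = 0.33 m, so the parallel axis theorem gives I = 0.2625 + (2.1)(0.33)² = 0.49119 kg·m².
Spherical shell: I_cm = (2/3)MR² = (2/3)(3.2)(0.32)² = 0.21845 kg·m²; centre at d = 0.47 m, so the parallel axis theorem gives I = 0.21845 + (3.2)(0.47)² = 0.92533 kg·m².
Total I = 1.2079 + 1.1232 + 0.49119 + 0.92533 = 3.7476 kg·m².

3.75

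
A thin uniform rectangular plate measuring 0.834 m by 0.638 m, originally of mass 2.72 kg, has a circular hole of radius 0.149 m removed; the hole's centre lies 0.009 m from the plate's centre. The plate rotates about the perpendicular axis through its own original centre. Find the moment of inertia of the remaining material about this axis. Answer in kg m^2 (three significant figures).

0.246

Unpierced body about its centre: I₀ = (1/12)M(a²+b²) = (1/12)(2.72)[(0.834)² + (0.638)²] = 0.24992 kg m^2.
The removed disk has mass m = M·πr²/(ab) = (2.72)·π(0.149)²/(0.834·0.638) = 0.35654 kg (same uniform areal density).
Its moment of inertia about the rotation axis (parallel-axis theorem): I_hole = (1/2)mr² + md² = (1/2)(0.35654)(0.149)² + (0.35654)(0.009)² = 0.0039866 kg m^2.
Treating the hole as negative mass, I = I₀ − I_hole = 0.24992 − 0.0039866 = 0.24594 kg m^2.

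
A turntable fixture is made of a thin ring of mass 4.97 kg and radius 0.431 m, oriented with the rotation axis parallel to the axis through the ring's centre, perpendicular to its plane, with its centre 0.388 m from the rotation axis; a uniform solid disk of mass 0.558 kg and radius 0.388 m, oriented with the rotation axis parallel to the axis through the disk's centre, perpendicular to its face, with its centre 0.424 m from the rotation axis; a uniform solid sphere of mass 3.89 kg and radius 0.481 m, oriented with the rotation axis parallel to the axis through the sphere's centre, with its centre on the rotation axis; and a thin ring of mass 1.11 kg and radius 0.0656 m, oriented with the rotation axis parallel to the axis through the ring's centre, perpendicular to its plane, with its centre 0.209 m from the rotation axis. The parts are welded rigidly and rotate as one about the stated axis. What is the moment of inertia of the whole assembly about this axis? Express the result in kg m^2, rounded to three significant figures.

Thin ring: I_cm = MR² = (4.97)(0.431)² = 0.92323 kg m^2; centre at d = 0.388 m, so the parallel axis theorem gives I = 0.92323 + (4.97)(0.388)² = 1.6714 kg m^2.
Solid disk: I_cm = (1/2)MR² = (1/2)(0.558)(0.388)² = 0.042002 kg m^2; centre at d = 0.424 m, so the parallel axis theorem gives I = 0.042002 + (0.558)(0.424)² = 0.14232 kg m^2.
Solid sphere: I_cm = (2/5)MR² = (2/5)(3.89)(0.481)² = 0.36 kg m^2; axis through the centre, so I = 0.36 kg m^2.
Thin ring: I_cm = MR² = (1.11)(0.0656)² = 0.0047767 kg m^2; centre at d = 0.209 m, so the parallel axis theorem gives I = 0.0047767 + (1.11)(0.209)² = 0.053263 kg m^2.
Total I = 1.6714 + 0.14232 + 0.36 + 0.053263 = 2.227 kg m^2.

2.23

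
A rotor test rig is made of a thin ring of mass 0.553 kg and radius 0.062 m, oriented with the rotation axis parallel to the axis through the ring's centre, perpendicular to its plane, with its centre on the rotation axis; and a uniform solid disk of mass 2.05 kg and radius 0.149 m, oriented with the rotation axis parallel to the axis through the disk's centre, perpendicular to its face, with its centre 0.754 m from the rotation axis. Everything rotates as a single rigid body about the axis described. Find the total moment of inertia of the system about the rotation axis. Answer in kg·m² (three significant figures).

Thin ring: I_cm = MR² = (0.553)(0.062)² = 0.0021257 kg·m²; axis through the centre, so I = 0.0021257 kg·m².
Solid disk: I_cm = (1/2)MR² = (1/2)(2.05)(0.149)² = 0.022756 kg·m²; centre at d = 0.754 m, so I = I_cm + Md² gives I = 0.022756 + (2.05)(0.754)² = 1.1882 kg·m².
Total I = 0.0021257 + 1.1882 = 1.1903 kg·m².

1.19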